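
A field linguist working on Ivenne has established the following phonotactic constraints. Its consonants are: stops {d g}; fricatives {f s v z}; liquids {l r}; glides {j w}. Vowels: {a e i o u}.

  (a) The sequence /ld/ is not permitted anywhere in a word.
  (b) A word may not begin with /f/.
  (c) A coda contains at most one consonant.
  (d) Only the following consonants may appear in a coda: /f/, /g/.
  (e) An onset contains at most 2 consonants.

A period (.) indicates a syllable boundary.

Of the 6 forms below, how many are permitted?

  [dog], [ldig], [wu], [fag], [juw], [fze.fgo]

[dog] — σ1 onset /d/, coda /g/ ok → permitted
[ldig] — violates constraint (a): contains banned sequence /ld/ → not permitted
[wu] — σ1 onset /w/, coda /∅/ ok → permitted
[fag] — violates constraint (b): word begins with /f/ → not permitted
[juw] — violates constraint (d): syllable 1 coda contains /w/, which is not a licensed coda consonant → not permitted
[fze.fgo] — violates constraint (b): word begins with /f/ → not permitted
Permitted: [dog], [wu] → 2.

2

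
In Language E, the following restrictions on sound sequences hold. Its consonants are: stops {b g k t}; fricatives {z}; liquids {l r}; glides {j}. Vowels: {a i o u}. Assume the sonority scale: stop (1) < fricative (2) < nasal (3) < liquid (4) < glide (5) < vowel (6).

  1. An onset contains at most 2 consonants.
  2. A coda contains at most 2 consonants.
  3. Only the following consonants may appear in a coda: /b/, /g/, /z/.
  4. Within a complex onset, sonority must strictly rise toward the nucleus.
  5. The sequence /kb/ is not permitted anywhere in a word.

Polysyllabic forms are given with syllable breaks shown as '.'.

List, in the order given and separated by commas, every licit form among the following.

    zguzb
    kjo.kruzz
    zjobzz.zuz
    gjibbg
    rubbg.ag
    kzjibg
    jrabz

zguzb — violates constraint 4: syllable 1 onset /zg/: /z/ (fricative, 2) → /g/ (stop, 1) does not rise → illicit
kjo.kruzz — σ1 onset /kj/ (1→5 rises), coda /∅/ ok; σ2 onset /kr/ (1→4 rises), coda /zz/ (2C) ok → licit
zjobzz.zuz — violates constraint 2: syllable 1 coda /bzz/ has 3 consonants (> 2) → illicit
gjibbg — violates constraint 2: syllable 1 coda /bbg/ has 3 consonants (> 2) → illicit
rubbg.ag — violates constraint 2: syllable 1 coda /bbg/ has 3 consonants (> 2) → illicit
kzjibg — violates constraint 1: syllable 1 onset /kzj/ has 3 consonants (> 2) → illicit
jrabz — violates constraint 4: syllable 1 onset /jr/: /j/ (glide, 5) → /r/ (liquid, 4) does not rise → illicit

kjo.kruzz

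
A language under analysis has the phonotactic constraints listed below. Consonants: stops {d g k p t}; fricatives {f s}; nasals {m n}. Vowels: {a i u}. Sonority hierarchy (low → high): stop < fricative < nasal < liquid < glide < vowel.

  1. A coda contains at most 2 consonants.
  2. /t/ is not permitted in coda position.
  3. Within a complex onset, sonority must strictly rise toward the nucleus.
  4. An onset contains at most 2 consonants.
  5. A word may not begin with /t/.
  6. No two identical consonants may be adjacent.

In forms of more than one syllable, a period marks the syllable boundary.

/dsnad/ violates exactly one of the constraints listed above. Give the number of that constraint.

4

/dsnad/: syllable 1 onset /dsn/ has 3 consonants (> 2).
This is a violation of constraint 4: "An onset contains at most 2 consonants."
The remaining constraints (1, 2, 3, 5, 6) are satisfied.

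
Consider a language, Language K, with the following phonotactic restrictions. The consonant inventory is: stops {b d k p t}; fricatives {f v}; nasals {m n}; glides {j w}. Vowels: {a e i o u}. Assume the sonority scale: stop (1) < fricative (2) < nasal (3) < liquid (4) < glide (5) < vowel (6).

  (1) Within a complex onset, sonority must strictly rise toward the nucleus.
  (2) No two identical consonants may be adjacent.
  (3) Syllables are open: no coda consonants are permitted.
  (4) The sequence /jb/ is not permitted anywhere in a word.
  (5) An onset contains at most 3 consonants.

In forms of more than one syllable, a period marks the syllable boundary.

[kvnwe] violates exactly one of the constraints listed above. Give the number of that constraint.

5

[kvnwe]: syllable 1 onset /kvnw/ has 4 consonants (> 3).
This is a violation of constraint 5: "An onset contains at most 3 consonants."
The remaining constraints (1, 2, 3, 4) are satisfied.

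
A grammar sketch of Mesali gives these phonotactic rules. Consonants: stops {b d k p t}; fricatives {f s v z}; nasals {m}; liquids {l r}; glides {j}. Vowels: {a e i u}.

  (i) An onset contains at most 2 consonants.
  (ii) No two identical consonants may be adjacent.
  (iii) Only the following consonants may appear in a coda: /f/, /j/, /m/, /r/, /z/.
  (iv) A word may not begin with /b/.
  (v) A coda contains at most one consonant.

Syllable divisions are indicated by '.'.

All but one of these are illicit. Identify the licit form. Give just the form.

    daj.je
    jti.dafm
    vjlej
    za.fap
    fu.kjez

fu.kjez

daj.je — violates constraint (ii): adjacent identical consonants /jj/ → illicit
jti.dafm — violates constraint (v): syllable 2 coda /fm/ has 2 consonants (> 1) → illicit
vjlej — violates constraint (i): syllable 1 onset /vjl/ has 3 consonants (> 2) → illicit
za.fap — violates constraint (iii): syllable 2 coda contains /p/, which is not a licensed coda consonant → illicit
fu.kjez — σ1 onset /f/, coda /∅/ ok; σ2 onset /kj/ (2C), coda /z/ ok → licit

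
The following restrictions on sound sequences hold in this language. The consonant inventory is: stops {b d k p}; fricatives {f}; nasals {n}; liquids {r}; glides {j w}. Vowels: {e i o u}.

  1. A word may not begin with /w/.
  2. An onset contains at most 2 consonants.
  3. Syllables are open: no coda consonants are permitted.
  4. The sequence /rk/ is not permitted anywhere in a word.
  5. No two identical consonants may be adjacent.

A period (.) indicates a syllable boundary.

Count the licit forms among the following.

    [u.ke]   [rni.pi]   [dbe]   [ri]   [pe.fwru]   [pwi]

5

[u.ke] — σ1 onset /∅/, coda /∅/ ok; σ2 onset /k/, coda /∅/ ok → licit
[rni.pi] — σ1 onset /rn/ (2C), coda /∅/ ok; σ2 onset /p/, coda /∅/ ok → licit
[dbe] — σ1 onset /db/ (2C), coda /∅/ ok → licit
[ri] — σ1 onset /r/, coda /∅/ ok → licit
[pe.fwru] — violates constraint 2: syllable 2 onset /fwr/ has 3 consonants (> 2) → illicit
[pwi] — σ1 onset /pw/ (2C), coda /∅/ ok → licit
Licit: [u.ke], [rni.pi], [dbe], [ri], [pwi] → 5.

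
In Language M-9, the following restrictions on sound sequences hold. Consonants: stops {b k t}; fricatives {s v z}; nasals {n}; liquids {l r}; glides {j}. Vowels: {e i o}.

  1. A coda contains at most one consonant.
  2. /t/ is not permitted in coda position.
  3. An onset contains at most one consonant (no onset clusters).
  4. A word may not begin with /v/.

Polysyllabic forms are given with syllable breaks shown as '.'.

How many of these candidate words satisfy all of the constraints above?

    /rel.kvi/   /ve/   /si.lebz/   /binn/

/rel.kvi/ — violates constraint 3: syllable 2 onset /kv/ has 2 consonants (> 1) → ill-formed
/ve/ — violates constraint 4: word begins with /v/ → ill-formed
/si.lebz/ — violates constraint 1: syllable 2 coda /bz/ has 2 consonants (> 1) → ill-formed
/binn/ — violates constraint 1: syllable 1 coda /nn/ has 2 consonants (> 1) → ill-formed
No form is well-formed → 0.

0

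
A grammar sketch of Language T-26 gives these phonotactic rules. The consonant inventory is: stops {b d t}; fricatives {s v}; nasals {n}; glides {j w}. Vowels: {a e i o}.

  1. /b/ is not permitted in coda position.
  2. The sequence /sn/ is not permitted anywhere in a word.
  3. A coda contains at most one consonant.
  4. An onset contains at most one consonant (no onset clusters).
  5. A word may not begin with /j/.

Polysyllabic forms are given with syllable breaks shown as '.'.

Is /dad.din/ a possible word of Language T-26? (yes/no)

/dad.din/ — σ1 onset /d/, coda /d/ ok; σ2 onset /d/, coda /n/ ok → well-formed

yes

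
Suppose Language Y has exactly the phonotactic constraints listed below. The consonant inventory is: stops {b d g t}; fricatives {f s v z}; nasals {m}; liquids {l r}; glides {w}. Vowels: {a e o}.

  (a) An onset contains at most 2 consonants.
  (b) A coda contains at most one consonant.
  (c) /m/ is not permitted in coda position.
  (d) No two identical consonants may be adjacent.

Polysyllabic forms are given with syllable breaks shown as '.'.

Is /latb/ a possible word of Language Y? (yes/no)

no

/latb/ — violates constraint (b): syllable 1 coda /tb/ has 2 consonants (> 1) → not permitted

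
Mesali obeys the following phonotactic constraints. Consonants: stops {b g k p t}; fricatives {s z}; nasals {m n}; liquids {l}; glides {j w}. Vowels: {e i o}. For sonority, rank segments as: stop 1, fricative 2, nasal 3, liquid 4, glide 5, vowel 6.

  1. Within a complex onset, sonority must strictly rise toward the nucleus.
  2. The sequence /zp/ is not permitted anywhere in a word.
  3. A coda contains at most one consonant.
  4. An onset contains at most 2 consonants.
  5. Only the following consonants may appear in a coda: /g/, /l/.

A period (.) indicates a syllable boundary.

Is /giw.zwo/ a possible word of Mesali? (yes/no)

no

/giw.zwo/ — violates constraint 5: syllable 1 coda contains /w/, which is not a licensed coda consonant → illicit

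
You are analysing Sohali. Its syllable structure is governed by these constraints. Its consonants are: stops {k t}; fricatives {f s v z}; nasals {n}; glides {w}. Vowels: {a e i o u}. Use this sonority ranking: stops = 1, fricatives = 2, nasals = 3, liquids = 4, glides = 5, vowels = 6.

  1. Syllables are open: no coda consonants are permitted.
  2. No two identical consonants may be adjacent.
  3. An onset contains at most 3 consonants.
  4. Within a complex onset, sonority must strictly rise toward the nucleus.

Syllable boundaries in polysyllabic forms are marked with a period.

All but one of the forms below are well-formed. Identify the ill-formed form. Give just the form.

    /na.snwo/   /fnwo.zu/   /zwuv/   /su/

/na.snwo/ — σ1 onset /n/, coda /∅/ ok; σ2 onset /snw/ (2→3→5 rises), coda /∅/ ok → well-formed
/fnwo.zu/ — σ1 onset /fnw/ (2→3→5 rises), coda /∅/ ok; σ2 onset /z/, coda /∅/ ok → well-formed
/zwuv/ — violates constraint 1: syllable 1 coda /v/ has 1 consonant (> 0) → ill-formed
/su/ — σ1 onset /s/, coda /∅/ ok → well-formed

/zwuv/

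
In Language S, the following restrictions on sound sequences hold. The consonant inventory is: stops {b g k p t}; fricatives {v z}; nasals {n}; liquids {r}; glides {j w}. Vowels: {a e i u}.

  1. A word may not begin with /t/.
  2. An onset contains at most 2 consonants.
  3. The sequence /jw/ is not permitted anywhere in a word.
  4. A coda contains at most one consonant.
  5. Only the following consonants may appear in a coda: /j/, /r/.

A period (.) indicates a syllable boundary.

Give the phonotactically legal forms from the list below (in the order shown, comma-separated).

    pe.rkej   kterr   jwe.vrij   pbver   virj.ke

pe.rkej — σ1 onset /p/, coda /∅/ ok; σ2 onset /rk/ (2C), coda /j/ ok → phonotactically legal
kterr — violates constraint 4: syllable 1 coda /rr/ has 2 consonants (> 1) → phonotactically illegal
jwe.vrij — violates constraint 3: contains banned sequence /jw/ → phonotactically illegal
pbver — violates constraint 2: syllable 1 onset /pbv/ has 3 consonants (> 2) → phonotactically illegal
virj.ke — violates constraint 4: syllable 1 coda /rj/ has 2 consonants (> 1) → phonotactically illegal

pe.rkej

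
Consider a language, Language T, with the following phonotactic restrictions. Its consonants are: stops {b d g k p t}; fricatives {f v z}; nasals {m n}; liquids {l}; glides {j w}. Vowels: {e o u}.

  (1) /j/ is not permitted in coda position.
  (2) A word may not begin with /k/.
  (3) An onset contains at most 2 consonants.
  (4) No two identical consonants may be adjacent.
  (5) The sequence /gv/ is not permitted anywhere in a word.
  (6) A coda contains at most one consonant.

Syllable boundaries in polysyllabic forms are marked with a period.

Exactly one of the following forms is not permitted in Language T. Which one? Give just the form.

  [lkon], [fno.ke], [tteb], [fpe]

[tteb]

[lkon] — σ1 onset /lk/ (2C), coda /n/ ok → permitted
[fno.ke] — σ1 onset /fn/ (2C), coda /∅/ ok; σ2 onset /k/, coda /∅/ ok → permitted
[tteb] — violates constraint 4: adjacent identical consonants /tt/ → not permitted
[fpe] — σ1 onset /fp/ (2C), coda /∅/ ok → permitted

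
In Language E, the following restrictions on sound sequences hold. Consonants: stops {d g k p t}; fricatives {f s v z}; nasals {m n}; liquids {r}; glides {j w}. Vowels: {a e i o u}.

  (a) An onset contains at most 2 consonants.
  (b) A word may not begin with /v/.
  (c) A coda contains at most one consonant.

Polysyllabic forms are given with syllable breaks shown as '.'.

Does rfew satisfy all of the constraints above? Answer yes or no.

yes

rfew — σ1 onset /rf/ (2C), coda /w/ ok → licit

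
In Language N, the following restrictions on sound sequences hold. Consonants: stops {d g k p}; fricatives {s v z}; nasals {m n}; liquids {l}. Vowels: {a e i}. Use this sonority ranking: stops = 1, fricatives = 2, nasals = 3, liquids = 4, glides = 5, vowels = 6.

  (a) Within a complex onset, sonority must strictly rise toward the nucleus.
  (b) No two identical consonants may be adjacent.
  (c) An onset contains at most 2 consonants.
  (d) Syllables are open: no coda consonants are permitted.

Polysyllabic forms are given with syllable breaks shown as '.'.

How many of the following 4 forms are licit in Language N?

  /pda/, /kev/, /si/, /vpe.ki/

/pda/ — violates constraint (a): syllable 1 onset /pd/: /p/ (stop, 1) → /d/ (stop, 1) does not rise → illicit
/kev/ — violates constraint (d): syllable 1 coda /v/ has 1 consonant (> 0) → illicit
/si/ — σ1 onset /s/, coda /∅/ ok → licit
/vpe.ki/ — violates constraint (a): syllable 1 onset /vp/: /v/ (fricative, 2) → /p/ (stop, 1) does not rise → illicit
Licit: /si/ → 1.

1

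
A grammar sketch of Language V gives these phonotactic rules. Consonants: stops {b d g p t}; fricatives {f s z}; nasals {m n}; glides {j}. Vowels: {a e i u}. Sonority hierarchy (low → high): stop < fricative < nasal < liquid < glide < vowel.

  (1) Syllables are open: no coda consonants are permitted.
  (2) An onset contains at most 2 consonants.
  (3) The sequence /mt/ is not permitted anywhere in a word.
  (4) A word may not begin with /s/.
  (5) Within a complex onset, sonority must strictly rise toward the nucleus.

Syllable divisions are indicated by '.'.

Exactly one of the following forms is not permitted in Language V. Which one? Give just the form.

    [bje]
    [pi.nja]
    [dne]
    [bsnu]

[bje] — σ1 onset /bj/ (1→5 rises), coda /∅/ ok → permitted
[pi.nja] — σ1 onset /p/, coda /∅/ ok; σ2 onset /nj/ (3→5 rises), coda /∅/ ok → permitted
[dne] — σ1 onset /dn/ (1→3 rises), coda /∅/ ok → permitted
[bsnu] — violates constraint 2: syllable 1 onset /bsn/ has 3 consonants (> 2) → not permitted

[bsnu]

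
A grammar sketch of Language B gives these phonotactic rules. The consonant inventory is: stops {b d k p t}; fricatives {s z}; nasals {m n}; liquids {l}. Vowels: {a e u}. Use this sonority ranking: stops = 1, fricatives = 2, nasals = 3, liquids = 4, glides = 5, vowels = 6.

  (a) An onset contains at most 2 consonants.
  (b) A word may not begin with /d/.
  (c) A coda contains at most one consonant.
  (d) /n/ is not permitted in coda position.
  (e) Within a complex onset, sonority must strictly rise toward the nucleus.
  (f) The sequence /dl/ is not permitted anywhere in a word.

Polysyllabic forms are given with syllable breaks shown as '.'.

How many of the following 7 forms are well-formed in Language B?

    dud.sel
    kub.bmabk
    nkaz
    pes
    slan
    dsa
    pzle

1

dud.sel — violates constraint (b): word begins with /d/ → ill-formed
kub.bmabk — violates constraint (c): syllable 2 coda /bk/ has 2 consonants (> 1) → ill-formed
nkaz — violates constraint (e): syllable 1 onset /nk/: /n/ (nasal, 3) → /k/ (stop, 1) does not rise → ill-formed
pes — σ1 onset /p/, coda /s/ ok → well-formed
slan — violates constraint (d): syllable 1 coda contains /n/ → ill-formed
dsa — violates constraint (b): word begins with /d/ → ill-formed
pzle — violates constraint (a): syllable 1 onset /pzl/ has 3 consonants (> 2) → ill-formed
Well-formed: pes → 1.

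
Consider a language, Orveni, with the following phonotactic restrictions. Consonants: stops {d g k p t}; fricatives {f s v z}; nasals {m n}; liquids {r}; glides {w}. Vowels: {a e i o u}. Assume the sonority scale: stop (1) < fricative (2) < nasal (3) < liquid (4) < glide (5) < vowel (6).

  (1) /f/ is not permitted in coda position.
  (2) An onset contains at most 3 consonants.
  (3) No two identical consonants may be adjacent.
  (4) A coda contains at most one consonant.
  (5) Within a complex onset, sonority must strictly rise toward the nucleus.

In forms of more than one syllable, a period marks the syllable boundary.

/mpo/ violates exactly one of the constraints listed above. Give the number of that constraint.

/mpo/: syllable 1 onset /mp/: /m/ (nasal, 3) → /p/ (stop, 1) does not rise.
This is a violation of constraint 5: "Within a complex onset, sonority must strictly rise toward the nucleus."
The remaining constraints (1, 2, 3, 4) are satisfied.

5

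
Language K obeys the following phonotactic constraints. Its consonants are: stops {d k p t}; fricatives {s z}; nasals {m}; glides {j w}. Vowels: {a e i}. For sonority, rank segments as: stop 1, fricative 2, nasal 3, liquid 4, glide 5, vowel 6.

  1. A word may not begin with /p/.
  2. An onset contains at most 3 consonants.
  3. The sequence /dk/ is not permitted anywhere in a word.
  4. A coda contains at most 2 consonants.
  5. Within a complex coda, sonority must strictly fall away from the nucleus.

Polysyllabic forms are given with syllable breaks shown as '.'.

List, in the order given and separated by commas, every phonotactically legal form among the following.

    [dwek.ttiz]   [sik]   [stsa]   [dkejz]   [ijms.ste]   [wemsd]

[dwek.ttiz], [sik], [stsa]

[dwek.ttiz] — σ1 onset /dw/ (2C), coda /k/ ok; σ2 onset /tt/ (2C), coda /z/ ok → phonotactically legal
[sik] — σ1 onset /s/, coda /k/ ok → phonotactically legal
[stsa] — σ1 onset /sts/ (3C), coda /∅/ ok → phonotactically legal
[dkejz] — violates constraint 3: contains banned sequence /dk/ → phonotactically illegal
[ijms.ste] — violates constraint 4: syllable 1 coda /jms/ has 3 consonants (> 2) → phonotactically illegal
[wemsd] — violates constraint 4: syllable 1 coda /msd/ has 3 consonants (> 2) → phonotactically illegal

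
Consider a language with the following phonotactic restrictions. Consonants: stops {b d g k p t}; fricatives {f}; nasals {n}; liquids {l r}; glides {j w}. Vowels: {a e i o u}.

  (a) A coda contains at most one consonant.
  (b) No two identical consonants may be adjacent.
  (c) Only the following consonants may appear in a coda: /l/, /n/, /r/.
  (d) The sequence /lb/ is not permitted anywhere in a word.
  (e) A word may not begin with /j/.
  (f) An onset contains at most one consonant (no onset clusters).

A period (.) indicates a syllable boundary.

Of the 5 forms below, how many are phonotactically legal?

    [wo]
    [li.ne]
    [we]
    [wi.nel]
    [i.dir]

[wo] — σ1 onset /w/, coda /∅/ ok → phonotactically legal
[li.ne] — σ1 onset /l/, coda /∅/ ok; σ2 onset /n/, coda /∅/ ok → phonotactically legal
[we] — σ1 onset /w/, coda /∅/ ok → phonotactically legal
[wi.nel] — σ1 onset /w/, coda /∅/ ok; σ2 onset /n/, coda /l/ ok → phonotactically legal
[i.dir] — σ1 onset /∅/, coda /∅/ ok; σ2 onset /d/, coda /r/ ok → phonotactically legal
Phonotactically legal: [wo], [li.ne], [we], [wi.nel], [i.dir] → 5.

5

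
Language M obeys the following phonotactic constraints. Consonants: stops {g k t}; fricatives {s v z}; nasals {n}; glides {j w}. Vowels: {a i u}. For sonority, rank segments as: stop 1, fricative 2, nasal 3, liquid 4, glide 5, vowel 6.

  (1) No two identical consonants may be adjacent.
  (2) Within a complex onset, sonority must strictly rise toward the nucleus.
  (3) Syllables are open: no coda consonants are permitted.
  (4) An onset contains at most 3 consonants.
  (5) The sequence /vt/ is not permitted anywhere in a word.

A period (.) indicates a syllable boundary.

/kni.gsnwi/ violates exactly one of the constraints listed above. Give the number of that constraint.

4

/kni.gsnwi/: syllable 2 onset /gsnw/ has 4 consonants (> 3).
This is a violation of constraint 4: "An onset contains at most 3 consonants."
The remaining constraints (1, 2, 3, 5) are satisfied.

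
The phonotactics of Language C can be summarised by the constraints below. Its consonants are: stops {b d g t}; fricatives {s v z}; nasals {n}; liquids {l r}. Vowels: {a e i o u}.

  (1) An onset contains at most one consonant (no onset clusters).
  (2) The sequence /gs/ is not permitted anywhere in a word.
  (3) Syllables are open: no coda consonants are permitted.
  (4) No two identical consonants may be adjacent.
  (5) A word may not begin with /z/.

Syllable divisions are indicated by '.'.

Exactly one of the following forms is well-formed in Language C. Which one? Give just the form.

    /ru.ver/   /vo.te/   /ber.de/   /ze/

/vo.te/

/ru.ver/ — violates constraint 3: syllable 2 coda /r/ has 1 consonant (> 0) → ill-formed
/vo.te/ — σ1 onset /v/, coda /∅/ ok; σ2 onset /t/, coda /∅/ ok → well-formed
/ber.de/ — violates constraint 3: syllable 1 coda /r/ has 1 consonant (> 0) → ill-formed
/ze/ — violates constraint 5: word begins with /z/ → ill-formed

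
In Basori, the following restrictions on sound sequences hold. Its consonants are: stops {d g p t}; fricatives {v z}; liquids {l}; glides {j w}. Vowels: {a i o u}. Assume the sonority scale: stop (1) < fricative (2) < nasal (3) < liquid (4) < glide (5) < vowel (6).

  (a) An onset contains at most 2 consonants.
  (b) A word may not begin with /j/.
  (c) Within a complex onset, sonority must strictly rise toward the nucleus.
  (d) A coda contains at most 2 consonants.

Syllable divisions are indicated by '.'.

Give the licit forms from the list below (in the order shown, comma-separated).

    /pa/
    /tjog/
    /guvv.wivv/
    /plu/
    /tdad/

/pa/ — σ1 onset /p/, coda /∅/ ok → licit
/tjog/ — σ1 onset /tj/ (1→5 rises), coda /g/ ok → licit
/guvv.wivv/ — σ1 onset /g/, coda /vv/ (2C) ok; σ2 onset /w/, coda /vv/ (2C) ok → licit
/plu/ — σ1 onset /pl/ (1→4 rises), coda /∅/ ok → licit
/tdad/ — violates constraint (c): syllable 1 onset /td/: /t/ (stop, 1) → /d/ (stop, 1) does not rise → illicit

/pa/, /tjog/, /guvv.wivv/, /plu/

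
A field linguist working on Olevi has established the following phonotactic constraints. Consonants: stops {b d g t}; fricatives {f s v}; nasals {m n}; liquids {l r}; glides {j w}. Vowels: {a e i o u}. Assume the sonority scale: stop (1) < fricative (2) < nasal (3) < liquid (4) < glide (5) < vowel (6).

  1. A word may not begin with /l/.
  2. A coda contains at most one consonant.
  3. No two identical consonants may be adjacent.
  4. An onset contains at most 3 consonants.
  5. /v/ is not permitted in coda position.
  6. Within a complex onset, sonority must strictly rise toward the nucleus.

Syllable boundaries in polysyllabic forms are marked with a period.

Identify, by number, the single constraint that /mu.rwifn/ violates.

/mu.rwifn/: syllable 2 coda /fn/ has 2 consonants (> 1).
This is a violation of constraint 2: "A coda contains at most one consonant."
The remaining constraints (1, 3, 4, 5, 6) are satisfied.

2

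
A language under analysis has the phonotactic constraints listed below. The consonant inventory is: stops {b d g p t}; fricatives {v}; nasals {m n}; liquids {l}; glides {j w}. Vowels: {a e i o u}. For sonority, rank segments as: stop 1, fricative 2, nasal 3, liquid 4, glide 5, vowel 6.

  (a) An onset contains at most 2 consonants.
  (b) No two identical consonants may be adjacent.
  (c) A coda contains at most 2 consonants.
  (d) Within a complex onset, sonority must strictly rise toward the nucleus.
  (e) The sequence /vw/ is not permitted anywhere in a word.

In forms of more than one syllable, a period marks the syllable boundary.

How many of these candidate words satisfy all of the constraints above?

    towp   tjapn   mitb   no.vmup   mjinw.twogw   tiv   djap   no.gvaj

8

towp — σ1 onset /t/, coda /wp/ (2C) ok → licit
tjapn — σ1 onset /tj/ (1→5 rises), coda /pn/ (2C) ok → licit
mitb — σ1 onset /m/, coda /tb/ (2C) ok → licit
no.vmup — σ1 onset /n/, coda /∅/ ok; σ2 onset /vm/ (2→3 rises), coda /p/ ok → licit
mjinw.twogw — σ1 onset /mj/ (3→5 rises), coda /nw/ (2C) ok; σ2 onset /tw/ (1→5 rises), coda /gw/ (2C) ok → licit
tiv — σ1 onset /t/, coda /v/ ok → licit
djap — σ1 onset /dj/ (1→5 rises), coda /p/ ok → licit
no.gvaj — σ1 onset /n/, coda /∅/ ok; σ2 onset /gv/ (1→2 rises), coda /j/ ok → licit
Licit: towp, tjapn, mitb, no.vmup, mjinw.twogw, tiv, djap, no.gvaj → 8.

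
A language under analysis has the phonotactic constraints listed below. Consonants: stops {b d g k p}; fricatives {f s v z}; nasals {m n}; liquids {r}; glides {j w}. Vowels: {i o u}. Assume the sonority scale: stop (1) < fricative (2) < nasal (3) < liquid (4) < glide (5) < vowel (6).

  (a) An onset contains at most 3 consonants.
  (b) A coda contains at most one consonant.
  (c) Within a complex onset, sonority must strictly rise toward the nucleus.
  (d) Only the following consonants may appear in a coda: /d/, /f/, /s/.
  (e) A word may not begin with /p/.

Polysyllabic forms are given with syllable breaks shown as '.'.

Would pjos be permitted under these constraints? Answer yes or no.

no

pjos — violates constraint (e): word begins with /p/ → not permitted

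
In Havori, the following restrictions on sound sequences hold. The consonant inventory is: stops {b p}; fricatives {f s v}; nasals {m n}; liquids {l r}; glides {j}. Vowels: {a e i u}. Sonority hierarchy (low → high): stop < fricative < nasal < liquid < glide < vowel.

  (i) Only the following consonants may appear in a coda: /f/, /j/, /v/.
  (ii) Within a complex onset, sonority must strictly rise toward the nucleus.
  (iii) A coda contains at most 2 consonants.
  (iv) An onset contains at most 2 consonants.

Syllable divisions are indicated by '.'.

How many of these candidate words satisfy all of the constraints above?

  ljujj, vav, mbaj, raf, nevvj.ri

3

ljujj — σ1 onset /lj/ (4→5 rises), coda /jj/ (2C) ok → phonotactically legal
vav — σ1 onset /v/, coda /v/ ok → phonotactically legal
mbaj — violates constraint (ii): syllable 1 onset /mb/: /m/ (nasal, 3) → /b/ (stop, 1) does not rise → phonotactically illegal
raf — σ1 onset /r/, coda /f/ ok → phonotactically legal
nevvj.ri — violates constraint (iii): syllable 1 coda /vvj/ has 3 consonants (> 2) → phonotactically illegal
Phonotactically legal: ljujj, vav, raf → 3.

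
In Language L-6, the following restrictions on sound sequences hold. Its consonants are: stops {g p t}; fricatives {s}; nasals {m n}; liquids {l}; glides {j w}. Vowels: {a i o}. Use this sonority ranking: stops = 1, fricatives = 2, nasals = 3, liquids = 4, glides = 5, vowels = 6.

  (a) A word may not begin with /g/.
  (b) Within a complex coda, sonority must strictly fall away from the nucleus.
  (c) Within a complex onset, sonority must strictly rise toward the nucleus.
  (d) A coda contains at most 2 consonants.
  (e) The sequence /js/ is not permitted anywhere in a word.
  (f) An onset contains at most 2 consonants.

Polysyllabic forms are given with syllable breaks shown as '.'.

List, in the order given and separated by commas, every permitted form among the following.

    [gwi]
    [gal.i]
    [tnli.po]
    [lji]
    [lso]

[lji]

[gwi] — violates constraint (a): word begins with /g/ → not permitted
[gal.i] — violates constraint (a): word begins with /g/ → not permitted
[tnli.po] — violates constraint (f): syllable 1 onset /tnl/ has 3 consonants (> 2) → not permitted
[lji] — σ1 onset /lj/ (4→5 rises), coda /∅/ ok → permitted
[lso] — violates constraint (c): syllable 1 onset /ls/: /l/ (liquid, 4) → /s/ (fricative, 2) does not rise → not permitted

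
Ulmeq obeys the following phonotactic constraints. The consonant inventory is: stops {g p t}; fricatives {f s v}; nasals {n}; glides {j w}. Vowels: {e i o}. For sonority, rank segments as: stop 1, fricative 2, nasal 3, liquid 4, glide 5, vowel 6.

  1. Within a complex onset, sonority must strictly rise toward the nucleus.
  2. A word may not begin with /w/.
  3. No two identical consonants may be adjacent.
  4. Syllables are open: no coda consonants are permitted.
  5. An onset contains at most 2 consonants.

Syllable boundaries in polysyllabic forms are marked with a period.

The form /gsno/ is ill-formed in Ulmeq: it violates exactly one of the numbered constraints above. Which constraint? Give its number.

5

/gsno/: syllable 1 onset /gsn/ has 3 consonants (> 2).
This is a violation of constraint 5: "An onset contains at most 2 consonants."
The remaining constraints (1, 2, 3, 4) are satisfied.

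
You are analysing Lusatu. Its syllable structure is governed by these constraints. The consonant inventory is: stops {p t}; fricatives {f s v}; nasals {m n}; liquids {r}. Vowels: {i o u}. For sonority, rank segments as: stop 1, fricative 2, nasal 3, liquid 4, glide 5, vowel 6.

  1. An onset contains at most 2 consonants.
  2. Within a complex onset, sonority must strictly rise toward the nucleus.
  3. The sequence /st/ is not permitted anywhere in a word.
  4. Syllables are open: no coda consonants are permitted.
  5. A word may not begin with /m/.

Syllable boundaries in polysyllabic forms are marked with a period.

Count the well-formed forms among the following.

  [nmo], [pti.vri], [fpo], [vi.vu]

[nmo] — violates constraint 2: syllable 1 onset /nm/: /n/ (nasal, 3) → /m/ (nasal, 3) does not rise → ill-formed
[pti.vri] — violates constraint 2: syllable 1 onset /pt/: /p/ (stop, 1) → /t/ (stop, 1) does not rise → ill-formed
[fpo] — violates constraint 2: syllable 1 onset /fp/: /f/ (fricative, 2) → /p/ (stop, 1) does not rise → ill-formed
[vi.vu] — σ1 onset /v/, coda /∅/ ok; σ2 onset /v/, coda /∅/ ok → well-formed
Well-formed: [vi.vu] → 1.

1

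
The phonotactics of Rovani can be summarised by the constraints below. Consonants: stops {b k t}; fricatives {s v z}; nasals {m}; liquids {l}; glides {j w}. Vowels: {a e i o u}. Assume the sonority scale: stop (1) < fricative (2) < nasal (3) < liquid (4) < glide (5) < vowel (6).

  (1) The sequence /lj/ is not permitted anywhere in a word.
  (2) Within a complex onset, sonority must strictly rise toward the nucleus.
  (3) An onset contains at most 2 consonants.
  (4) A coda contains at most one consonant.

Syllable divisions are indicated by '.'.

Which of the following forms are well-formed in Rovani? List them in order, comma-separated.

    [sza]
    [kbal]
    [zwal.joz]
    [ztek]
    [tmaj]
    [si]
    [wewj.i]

[tmaj], [si]

[sza] — violates constraint 2: syllable 1 onset /sz/: /s/ (fricative, 2) → /z/ (fricative, 2) does not rise → ill-formed
[kbal] — violates constraint 2: syllable 1 onset /kb/: /k/ (stop, 1) → /b/ (stop, 1) does not rise → ill-formed
[zwal.joz] — violates constraint 1: contains banned sequence /lj/ → ill-formed
[ztek] — violates constraint 2: syllable 1 onset /zt/: /z/ (fricative, 2) → /t/ (stop, 1) does not rise → ill-formed
[tmaj] — σ1 onset /tm/ (1→3 rises), coda /j/ ok → well-formed
[si] — σ1 onset /s/, coda /∅/ ok → well-formed
[wewj.i] — violates constraint 4: syllable 1 coda /wj/ has 2 consonants (> 1) → ill-formed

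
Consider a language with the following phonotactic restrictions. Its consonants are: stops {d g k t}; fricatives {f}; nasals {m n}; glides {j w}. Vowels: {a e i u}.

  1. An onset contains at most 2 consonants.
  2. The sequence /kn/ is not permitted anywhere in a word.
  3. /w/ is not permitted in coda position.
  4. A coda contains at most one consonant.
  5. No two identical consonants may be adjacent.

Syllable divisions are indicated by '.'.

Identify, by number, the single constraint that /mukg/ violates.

/mukg/: syllable 1 coda /kg/ has 2 consonants (> 1).
This is a violation of constraint 4: "A coda contains at most one consonant."
The remaining constraints (1, 2, 3, 5) are satisfied.

4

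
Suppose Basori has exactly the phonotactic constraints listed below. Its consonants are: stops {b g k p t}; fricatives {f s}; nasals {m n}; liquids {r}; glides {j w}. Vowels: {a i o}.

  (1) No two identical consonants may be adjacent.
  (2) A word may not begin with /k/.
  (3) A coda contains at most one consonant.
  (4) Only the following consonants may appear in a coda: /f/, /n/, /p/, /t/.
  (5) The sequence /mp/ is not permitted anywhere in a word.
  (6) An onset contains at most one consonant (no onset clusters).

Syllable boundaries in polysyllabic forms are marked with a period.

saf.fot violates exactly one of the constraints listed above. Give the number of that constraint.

1

saf.fot: adjacent identical consonants /ff/.
This is a violation of constraint 1: "No two identical consonants may be adjacent."
The remaining constraints (2, 3, 4, 5, 6) are satisfied.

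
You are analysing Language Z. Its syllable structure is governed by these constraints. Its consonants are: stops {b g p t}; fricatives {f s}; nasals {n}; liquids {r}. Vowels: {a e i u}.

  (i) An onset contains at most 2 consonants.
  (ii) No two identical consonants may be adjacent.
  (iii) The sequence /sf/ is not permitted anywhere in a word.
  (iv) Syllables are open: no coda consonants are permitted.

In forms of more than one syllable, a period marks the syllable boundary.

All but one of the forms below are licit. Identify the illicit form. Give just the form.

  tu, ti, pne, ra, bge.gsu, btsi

tu — σ1 onset /t/, coda /∅/ ok → licit
ti — σ1 onset /t/, coda /∅/ ok → licit
pne — σ1 onset /pn/ (2C), coda /∅/ ok → licit
ra — σ1 onset /r/, coda /∅/ ok → licit
bge.gsu — σ1 onset /bg/ (2C), coda /∅/ ok; σ2 onset /gs/ (2C), coda /∅/ ok → licit
btsi — violates constraint (i): syllable 1 onset /bts/ has 3 consonants (> 2) → illicit

btsi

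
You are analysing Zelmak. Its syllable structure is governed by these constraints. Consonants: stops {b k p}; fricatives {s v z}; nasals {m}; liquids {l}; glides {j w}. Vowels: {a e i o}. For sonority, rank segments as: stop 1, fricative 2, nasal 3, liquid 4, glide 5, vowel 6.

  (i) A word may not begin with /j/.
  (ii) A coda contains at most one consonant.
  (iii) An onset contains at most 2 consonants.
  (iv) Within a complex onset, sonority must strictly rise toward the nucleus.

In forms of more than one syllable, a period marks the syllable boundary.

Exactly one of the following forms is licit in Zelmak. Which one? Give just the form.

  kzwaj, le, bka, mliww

le

kzwaj — violates constraint (iii): syllable 1 onset /kzw/ has 3 consonants (> 2) → illicit
le — σ1 onset /l/, coda /∅/ ok → licit
bka — violates constraint (iv): syllable 1 onset /bk/: /b/ (stop, 1) → /k/ (stop, 1) does not rise → illicit
mliww — violates constraint (ii): syllable 1 coda /ww/ has 2 consonants (> 1) → illicit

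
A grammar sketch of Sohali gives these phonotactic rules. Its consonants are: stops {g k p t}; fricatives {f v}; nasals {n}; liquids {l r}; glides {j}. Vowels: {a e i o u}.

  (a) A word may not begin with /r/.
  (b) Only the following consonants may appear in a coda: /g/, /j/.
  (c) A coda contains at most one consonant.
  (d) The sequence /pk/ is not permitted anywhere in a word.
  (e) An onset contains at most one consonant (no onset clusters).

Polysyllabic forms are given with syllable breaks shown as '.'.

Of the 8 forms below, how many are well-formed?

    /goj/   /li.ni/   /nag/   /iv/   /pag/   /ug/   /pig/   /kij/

/goj/ — σ1 onset /g/, coda /j/ ok → well-formed
/li.ni/ — σ1 onset /l/, coda /∅/ ok; σ2 onset /n/, coda /∅/ ok → well-formed
/nag/ — σ1 onset /n/, coda /g/ ok → well-formed
/iv/ — violates constraint (b): syllable 1 coda contains /v/, which is not a licensed coda consonant → ill-formed
/pag/ — σ1 onset /p/, coda /g/ ok → well-formed
/ug/ — σ1 onset /∅/, coda /g/ ok → well-formed
/pig/ — σ1 onset /p/, coda /g/ ok → well-formed
/kij/ — σ1 onset /k/, coda /j/ ok → well-formed
Well-formed: /goj/, /li.ni/, /nag/, /pag/, /ug/, /pig/, /kij/ → 7.

7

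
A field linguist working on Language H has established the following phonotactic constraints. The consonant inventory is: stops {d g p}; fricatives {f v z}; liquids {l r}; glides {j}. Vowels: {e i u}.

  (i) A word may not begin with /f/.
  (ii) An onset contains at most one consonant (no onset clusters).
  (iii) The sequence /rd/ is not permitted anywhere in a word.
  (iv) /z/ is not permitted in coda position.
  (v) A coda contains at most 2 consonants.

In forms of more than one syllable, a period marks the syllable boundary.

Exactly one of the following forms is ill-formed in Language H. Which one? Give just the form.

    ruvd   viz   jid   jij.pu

viz

ruvd — σ1 onset /r/, coda /vd/ (2C) ok → well-formed
viz — violates constraint (iv): syllable 1 coda contains /z/ → ill-formed
jid — σ1 onset /j/, coda /d/ ok → well-formed
jij.pu — σ1 onset /j/, coda /j/ ok; σ2 onset /p/, coda /∅/ ok → well-formed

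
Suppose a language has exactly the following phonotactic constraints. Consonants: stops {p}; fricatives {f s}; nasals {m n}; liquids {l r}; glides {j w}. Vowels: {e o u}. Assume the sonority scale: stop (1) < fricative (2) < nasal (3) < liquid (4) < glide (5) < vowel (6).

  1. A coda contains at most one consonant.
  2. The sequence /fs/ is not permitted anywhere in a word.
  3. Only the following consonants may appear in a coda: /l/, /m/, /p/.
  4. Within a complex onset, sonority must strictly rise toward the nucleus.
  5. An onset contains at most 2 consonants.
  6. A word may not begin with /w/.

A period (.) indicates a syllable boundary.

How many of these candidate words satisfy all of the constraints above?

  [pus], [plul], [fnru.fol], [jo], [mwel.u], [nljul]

3

[pus] — violates constraint 3: syllable 1 coda contains /s/, which is not a licensed coda consonant → not permitted
[plul] — σ1 onset /pl/ (1→4 rises), coda /l/ ok → permitted
[fnru.fol] — violates constraint 5: syllable 1 onset /fnr/ has 3 consonants (> 2) → not permitted
[jo] — σ1 onset /j/, coda /∅/ ok → permitted
[mwel.u] — σ1 onset /mw/ (3→5 rises), coda /l/ ok; σ2 onset /∅/, coda /∅/ ok → permitted
[nljul] — violates constraint 5: syllable 1 onset /nlj/ has 3 consonants (> 2) → not permitted
Permitted: [plul], [jo], [mwel.u] → 3.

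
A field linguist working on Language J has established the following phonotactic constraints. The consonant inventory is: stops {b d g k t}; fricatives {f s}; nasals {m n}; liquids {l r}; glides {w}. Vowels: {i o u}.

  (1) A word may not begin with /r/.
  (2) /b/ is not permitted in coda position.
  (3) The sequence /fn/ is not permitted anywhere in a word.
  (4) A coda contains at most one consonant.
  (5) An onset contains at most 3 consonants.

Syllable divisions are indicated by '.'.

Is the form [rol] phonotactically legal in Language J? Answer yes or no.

[rol] — violates constraint 1: word begins with /r/ → phonotactically illegal

no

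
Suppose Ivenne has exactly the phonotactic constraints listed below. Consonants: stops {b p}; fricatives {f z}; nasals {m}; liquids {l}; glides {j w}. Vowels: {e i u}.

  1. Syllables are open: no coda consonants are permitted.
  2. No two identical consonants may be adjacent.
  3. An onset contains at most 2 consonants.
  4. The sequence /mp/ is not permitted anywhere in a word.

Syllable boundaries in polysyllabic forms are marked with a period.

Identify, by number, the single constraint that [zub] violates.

1

[zub]: syllable 1 coda /b/ has 1 consonant (> 0).
This is a violation of constraint 1: "Syllables are open: no coda consonants are permitted."
The remaining constraints (2, 3, 4) are satisfied.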